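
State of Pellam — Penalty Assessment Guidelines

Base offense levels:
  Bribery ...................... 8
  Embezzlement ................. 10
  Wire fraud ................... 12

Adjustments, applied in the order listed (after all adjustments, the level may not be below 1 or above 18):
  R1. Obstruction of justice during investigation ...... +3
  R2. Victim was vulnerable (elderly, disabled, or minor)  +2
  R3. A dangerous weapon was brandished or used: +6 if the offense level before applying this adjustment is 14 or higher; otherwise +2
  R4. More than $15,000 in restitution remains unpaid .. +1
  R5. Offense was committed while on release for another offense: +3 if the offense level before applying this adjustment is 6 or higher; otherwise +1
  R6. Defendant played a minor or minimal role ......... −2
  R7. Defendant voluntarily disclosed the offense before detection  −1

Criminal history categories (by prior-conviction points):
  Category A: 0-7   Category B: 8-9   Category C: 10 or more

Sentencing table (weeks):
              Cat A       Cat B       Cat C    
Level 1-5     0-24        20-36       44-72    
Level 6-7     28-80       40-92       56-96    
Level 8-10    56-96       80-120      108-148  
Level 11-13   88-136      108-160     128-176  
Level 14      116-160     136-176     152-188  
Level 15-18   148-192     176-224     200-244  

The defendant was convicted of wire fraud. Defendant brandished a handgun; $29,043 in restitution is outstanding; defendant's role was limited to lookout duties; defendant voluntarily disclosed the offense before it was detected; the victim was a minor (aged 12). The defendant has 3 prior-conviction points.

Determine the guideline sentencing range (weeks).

Base offense level for wire fraud: 12.
R2 applies: 12 + 2 = 14.
R3 applies (level before this adjustment is 14 ≥ 14, so +6): 14 + 6 = 20.
R4 applies: 20 + 1 = 21.
R5 does not apply.
R6 applies: 21 − 2 = 19.
R7 applies: 19 − 1 = 18.
Final offense level: 18.
Criminal history: 3 prior points → Category A (0-7).
Level 18 falls in the 15-18 band.
Grid: Level 15-18 × Category A = 148-192 weeks.

148-192 weeks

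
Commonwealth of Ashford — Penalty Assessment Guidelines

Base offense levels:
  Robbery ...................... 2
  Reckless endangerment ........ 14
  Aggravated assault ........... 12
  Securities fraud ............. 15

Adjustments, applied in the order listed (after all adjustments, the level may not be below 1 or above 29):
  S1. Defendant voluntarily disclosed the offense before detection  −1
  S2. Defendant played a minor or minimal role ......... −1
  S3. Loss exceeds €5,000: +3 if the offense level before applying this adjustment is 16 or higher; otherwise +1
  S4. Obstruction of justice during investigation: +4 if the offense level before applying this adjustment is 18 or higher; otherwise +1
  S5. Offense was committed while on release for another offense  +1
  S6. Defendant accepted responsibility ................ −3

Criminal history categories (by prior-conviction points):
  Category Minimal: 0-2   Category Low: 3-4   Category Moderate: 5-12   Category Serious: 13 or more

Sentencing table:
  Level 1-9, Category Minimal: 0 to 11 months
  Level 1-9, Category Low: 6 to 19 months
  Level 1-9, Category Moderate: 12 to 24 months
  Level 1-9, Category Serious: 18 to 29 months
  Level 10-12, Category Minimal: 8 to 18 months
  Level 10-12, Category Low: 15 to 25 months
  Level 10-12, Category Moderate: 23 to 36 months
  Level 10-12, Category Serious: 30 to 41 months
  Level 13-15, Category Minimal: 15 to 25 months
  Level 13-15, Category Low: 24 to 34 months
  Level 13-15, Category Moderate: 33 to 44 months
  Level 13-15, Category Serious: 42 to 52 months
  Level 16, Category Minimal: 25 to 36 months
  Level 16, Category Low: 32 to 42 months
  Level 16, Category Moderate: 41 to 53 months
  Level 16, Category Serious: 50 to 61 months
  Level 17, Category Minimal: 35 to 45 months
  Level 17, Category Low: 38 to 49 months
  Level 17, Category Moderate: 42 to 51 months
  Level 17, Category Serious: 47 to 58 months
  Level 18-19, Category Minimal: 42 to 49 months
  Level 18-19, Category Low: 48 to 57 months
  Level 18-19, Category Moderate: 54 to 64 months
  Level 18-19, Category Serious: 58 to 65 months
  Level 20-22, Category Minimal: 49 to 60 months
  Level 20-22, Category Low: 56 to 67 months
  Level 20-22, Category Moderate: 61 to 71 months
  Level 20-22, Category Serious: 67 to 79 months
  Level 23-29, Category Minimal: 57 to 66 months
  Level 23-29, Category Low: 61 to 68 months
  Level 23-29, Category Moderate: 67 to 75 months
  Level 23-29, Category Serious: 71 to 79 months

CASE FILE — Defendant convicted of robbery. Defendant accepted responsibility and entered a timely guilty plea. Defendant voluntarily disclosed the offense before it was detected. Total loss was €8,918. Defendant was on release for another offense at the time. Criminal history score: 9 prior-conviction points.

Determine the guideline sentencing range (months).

Base offense level for robbery: 2.
S1 applies: 2 − 1 = 1.
S2 does not apply.
S3 applies (level before this adjustment is 1 < 16, so +1): 1 + 1 = 2.
S4 does not apply.
S5 applies: 2 + 1 = 3.
S6 applies: 3 − 3 = 0.
Level 0 is below the minimum of 1; floored at 1.
Final offense level: 1.
Criminal history: 9 prior points → Category Moderate (5-12).
Level 1 falls in the 1-9 band.
Grid: Level 1-9 × Category Moderate = 12-24 months.

12-24 months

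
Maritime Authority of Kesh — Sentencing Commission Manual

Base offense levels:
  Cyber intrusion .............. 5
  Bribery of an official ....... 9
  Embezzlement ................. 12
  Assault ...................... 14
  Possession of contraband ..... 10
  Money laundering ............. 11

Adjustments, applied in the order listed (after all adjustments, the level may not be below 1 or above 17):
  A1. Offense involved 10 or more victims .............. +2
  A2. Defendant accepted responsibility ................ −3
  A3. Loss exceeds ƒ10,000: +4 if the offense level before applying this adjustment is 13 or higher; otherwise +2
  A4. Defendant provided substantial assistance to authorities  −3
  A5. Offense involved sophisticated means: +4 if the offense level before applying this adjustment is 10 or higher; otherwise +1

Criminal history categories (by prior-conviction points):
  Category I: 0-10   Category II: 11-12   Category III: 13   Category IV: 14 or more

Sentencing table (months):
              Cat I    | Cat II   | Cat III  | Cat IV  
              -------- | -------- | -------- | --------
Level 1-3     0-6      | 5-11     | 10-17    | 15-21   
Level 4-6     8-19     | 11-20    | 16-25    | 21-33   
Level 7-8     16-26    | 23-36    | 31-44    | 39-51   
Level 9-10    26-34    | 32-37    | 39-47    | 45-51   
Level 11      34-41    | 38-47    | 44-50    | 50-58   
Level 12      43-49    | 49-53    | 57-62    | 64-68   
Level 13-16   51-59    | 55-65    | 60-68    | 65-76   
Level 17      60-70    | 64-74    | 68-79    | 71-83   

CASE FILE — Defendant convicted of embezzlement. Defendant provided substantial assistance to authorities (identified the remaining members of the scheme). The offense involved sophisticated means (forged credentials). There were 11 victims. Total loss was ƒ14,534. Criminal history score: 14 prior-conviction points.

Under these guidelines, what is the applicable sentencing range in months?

71-83 months

Base offense level for embezzlement: 12.
A1 applies: 12 + 2 = 14.
A3 applies (level before this adjustment is 14 ≥ 13, so +4): 14 + 4 = 18.
A4 applies: 18 − 3 = 15.
A5 applies (level before this adjustment is 15 ≥ 10, so +4): 15 + 4 = 19.
Level 19 exceeds the maximum of 17; capped at 17.
Final offense level: 17.
Criminal history: 14 prior points → Category IV (14+).
Level 17 falls in the 17 band.
Grid: Level 17 × Category IV = 71-83 months.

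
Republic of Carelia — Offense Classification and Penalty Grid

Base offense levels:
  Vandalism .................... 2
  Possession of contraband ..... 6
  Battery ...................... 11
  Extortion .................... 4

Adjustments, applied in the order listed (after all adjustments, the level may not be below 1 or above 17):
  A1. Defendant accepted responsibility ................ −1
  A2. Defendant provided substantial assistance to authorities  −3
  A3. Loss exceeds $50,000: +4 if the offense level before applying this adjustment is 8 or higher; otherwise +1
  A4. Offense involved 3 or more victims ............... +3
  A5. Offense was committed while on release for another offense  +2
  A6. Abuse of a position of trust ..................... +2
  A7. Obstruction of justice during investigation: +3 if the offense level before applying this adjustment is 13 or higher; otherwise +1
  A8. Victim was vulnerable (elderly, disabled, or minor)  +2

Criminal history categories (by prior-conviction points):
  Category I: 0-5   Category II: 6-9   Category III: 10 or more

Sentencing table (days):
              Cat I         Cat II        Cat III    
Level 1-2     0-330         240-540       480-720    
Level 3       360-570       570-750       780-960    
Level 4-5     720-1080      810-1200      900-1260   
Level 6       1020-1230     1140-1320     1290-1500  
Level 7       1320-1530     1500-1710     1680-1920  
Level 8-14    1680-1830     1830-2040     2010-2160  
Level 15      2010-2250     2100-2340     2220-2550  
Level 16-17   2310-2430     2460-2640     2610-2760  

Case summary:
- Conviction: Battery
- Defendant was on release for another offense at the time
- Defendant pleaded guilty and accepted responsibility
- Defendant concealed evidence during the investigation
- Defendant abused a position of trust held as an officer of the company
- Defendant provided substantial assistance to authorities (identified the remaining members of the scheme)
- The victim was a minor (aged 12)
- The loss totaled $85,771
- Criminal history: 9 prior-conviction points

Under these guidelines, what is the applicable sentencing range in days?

2100-2340 days

Base offense level for battery: 11.
A1 applies: 11 − 1 = 10.
A2 applies: 10 − 3 = 7.
A3 applies (level before this adjustment is 7 < 8, so +1): 7 + 1 = 8.
A5 applies: 8 + 2 = 10.
A6 applies: 10 + 2 = 12.
A7 applies (level before this adjustment is 12 < 13, so +1): 12 + 1 = 13.
A8 applies: 13 + 2 = 15.
Final offense level: 15.
Criminal history: 9 prior points → Category II (6-9).
Level 15 falls in the 15 band.
Grid: Level 15 × Category II = 2100-2340 days.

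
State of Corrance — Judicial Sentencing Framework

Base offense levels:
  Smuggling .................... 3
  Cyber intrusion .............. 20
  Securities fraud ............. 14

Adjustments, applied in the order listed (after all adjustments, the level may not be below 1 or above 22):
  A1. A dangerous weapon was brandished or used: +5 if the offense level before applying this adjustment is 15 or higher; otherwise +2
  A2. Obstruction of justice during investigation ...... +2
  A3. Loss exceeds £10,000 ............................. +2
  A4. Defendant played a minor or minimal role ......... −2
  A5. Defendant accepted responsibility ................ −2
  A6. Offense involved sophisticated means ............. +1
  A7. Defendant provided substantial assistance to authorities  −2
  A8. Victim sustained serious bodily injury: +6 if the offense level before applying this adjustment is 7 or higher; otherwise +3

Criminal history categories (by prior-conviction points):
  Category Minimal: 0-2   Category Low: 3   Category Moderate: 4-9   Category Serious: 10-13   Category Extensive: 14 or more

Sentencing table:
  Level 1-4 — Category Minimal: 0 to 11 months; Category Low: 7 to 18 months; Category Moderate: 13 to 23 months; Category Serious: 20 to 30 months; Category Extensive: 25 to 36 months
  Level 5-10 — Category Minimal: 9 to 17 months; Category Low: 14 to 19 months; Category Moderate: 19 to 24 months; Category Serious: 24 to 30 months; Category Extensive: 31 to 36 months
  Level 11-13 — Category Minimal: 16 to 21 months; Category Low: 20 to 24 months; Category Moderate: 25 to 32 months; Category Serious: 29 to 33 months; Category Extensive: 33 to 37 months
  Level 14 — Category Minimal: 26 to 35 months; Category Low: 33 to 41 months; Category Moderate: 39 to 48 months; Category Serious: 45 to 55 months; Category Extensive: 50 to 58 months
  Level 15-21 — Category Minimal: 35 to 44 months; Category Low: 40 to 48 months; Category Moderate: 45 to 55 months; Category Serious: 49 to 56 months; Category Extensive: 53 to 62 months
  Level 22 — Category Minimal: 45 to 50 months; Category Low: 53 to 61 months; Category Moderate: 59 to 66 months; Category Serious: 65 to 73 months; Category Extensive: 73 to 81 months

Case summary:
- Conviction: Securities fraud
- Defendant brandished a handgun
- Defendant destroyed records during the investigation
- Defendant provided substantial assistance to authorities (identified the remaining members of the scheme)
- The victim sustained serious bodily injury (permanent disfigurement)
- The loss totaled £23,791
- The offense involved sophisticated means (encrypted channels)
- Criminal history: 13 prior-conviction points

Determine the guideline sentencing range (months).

65-73 months

Base offense level for securities fraud: 14.
A1 applies (level before this adjustment is 14 < 15, so +2): 14 + 2 = 16.
A2 applies: 16 + 2 = 18.
A3 applies: 18 + 2 = 20.
A5 does not apply.
A6 applies: 20 + 1 = 21.
A7 applies: 21 − 2 = 19.
A8 applies (level before this adjustment is 19 ≥ 7, so +6): 19 + 6 = 25.
Level 25 exceeds the maximum of 22; capped at 22.
Final offense level: 22.
Criminal history: 13 prior points → Category Serious (10-13).
Level 22 falls in the 22 band.
Grid: Level 22 × Category Serious = 65-73 months.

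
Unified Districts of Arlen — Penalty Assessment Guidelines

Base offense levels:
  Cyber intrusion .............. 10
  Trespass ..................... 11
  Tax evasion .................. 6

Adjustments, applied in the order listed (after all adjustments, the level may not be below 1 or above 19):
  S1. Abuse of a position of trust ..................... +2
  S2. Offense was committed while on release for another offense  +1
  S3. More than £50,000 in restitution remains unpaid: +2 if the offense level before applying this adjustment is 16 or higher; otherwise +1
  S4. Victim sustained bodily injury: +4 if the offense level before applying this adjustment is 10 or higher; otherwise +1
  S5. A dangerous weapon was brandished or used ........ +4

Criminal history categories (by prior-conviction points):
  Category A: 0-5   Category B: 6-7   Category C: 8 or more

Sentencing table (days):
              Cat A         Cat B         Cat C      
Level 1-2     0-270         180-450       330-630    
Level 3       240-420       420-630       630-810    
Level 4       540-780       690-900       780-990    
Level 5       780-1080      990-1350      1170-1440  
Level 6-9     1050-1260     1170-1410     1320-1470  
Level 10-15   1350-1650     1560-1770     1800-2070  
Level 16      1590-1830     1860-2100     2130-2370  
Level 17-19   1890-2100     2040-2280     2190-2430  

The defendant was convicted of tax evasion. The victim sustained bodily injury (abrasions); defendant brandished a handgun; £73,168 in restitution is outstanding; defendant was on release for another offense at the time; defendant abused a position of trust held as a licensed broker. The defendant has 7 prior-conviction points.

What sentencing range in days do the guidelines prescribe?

Base offense level for tax evasion: 6.
S1 applies: 6 + 2 = 8.
S2 applies: 8 + 1 = 9.
S3 applies (level before this adjustment is 9 < 16, so +1): 9 + 1 = 10.
S4 applies (level before this adjustment is 10 ≥ 10, so +4): 10 + 4 = 14.
S5 applies: 14 + 4 = 18.
Final offense level: 18.
Criminal history: 7 prior points → Category B (6-7).
Level 18 falls in the 17-19 band.
Grid: Level 17-19 × Category B = 2040-2280 days.

2040-2280 days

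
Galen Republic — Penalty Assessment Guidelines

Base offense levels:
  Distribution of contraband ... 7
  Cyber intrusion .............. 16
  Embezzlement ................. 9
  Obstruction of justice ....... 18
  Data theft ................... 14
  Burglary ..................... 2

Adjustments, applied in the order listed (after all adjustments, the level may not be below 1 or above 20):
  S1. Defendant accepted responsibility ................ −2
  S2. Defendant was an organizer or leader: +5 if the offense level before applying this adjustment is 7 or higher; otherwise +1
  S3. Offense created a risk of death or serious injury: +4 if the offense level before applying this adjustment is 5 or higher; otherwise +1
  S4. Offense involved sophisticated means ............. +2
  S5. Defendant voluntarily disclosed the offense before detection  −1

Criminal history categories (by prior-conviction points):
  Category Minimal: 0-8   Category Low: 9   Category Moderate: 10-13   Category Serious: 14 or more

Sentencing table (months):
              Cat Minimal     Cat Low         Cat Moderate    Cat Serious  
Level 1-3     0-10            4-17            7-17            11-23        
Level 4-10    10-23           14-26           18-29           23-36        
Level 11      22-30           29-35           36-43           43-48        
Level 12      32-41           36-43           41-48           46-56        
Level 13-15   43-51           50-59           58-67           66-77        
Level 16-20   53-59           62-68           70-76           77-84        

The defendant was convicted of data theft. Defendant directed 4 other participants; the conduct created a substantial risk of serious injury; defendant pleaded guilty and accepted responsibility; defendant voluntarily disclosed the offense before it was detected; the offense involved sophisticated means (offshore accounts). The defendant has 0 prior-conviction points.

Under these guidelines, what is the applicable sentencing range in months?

53-59 months

Base offense level for data theft: 14.
S1 applies: 14 − 2 = 12.
S2 applies (level before this adjustment is 12 ≥ 7, so +5): 12 + 5 = 17.
S3 applies (level before this adjustment is 17 ≥ 5, so +4): 17 + 4 = 21.
S4 applies: 21 + 2 = 23.
S5 applies: 23 − 1 = 22.
Level 22 exceeds the maximum of 20; capped at 20.
Final offense level: 20.
Criminal history: 0 prior points → Category Minimal (0-8).
Level 20 falls in the 16-20 band.
Grid: Level 16-20 × Category Minimal = 53-59 months.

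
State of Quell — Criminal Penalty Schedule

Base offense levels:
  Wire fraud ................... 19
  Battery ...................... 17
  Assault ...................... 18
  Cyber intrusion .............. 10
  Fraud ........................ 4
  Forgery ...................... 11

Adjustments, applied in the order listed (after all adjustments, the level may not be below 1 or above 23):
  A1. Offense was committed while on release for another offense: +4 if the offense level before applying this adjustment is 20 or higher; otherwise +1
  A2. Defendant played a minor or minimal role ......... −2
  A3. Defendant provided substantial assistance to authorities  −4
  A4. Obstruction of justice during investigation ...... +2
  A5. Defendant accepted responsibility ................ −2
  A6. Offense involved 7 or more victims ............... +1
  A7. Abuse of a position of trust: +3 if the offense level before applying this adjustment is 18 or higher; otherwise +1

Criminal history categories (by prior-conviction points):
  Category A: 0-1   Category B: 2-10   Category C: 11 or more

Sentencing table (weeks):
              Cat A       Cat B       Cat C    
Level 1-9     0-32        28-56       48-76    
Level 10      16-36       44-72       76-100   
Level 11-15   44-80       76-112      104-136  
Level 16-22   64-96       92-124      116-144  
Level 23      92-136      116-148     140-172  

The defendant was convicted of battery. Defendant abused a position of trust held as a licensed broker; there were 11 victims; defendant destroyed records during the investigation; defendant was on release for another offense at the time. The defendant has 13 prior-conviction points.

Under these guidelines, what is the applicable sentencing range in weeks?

Base offense level for battery: 17.
A1 applies (level before this adjustment is 17 < 20, so +1): 17 + 1 = 18.
A4 applies: 18 + 2 = 20.
A6 applies: 20 + 1 = 21.
A7 applies (level before this adjustment is 21 ≥ 18, so +3): 21 + 3 = 24.
Level 24 exceeds the maximum of 23; capped at 23.
Final offense level: 23.
Criminal history: 13 prior points → Category C (11+).
Level 23 falls in the 23 band.
Grid: Level 23 × Category C = 140-172 weeks.

140-172 weeks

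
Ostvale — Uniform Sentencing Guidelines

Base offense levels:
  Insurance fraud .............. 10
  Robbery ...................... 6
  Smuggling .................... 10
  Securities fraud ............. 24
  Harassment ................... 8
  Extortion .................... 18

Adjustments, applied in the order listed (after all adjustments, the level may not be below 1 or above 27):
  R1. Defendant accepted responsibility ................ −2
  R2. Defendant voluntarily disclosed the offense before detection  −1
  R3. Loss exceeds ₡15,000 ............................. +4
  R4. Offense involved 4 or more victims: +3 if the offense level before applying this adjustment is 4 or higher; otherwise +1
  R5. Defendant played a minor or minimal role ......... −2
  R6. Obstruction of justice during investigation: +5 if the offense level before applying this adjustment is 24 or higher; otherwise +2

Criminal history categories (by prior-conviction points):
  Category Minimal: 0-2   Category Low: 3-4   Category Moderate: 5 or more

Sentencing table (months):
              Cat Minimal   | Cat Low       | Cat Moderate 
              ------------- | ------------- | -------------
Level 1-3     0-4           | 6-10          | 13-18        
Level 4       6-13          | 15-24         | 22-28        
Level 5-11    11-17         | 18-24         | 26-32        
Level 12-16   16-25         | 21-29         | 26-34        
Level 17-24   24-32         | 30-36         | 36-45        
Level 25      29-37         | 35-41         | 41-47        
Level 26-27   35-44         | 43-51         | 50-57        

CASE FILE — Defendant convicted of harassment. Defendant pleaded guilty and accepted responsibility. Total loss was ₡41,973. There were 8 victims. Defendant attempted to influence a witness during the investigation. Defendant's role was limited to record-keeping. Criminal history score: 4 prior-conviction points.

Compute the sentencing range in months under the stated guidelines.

Base offense level for harassment: 8.
R1 applies: 8 − 2 = 6.
R3 applies: 6 + 4 = 10.
R4 applies (level before this adjustment is 10 ≥ 4, so +3): 10 + 3 = 13.
R5 applies: 13 − 2 = 11.
R6 applies (level before this adjustment is 11 < 24, so +2): 11 + 2 = 13.
Final offense level: 13.
Criminal history: 4 prior points → Category Low (3-4).
Level 13 falls in the 12-16 band.
Grid: Level 12-16 × Category Low = 21-29 months.

21-29 months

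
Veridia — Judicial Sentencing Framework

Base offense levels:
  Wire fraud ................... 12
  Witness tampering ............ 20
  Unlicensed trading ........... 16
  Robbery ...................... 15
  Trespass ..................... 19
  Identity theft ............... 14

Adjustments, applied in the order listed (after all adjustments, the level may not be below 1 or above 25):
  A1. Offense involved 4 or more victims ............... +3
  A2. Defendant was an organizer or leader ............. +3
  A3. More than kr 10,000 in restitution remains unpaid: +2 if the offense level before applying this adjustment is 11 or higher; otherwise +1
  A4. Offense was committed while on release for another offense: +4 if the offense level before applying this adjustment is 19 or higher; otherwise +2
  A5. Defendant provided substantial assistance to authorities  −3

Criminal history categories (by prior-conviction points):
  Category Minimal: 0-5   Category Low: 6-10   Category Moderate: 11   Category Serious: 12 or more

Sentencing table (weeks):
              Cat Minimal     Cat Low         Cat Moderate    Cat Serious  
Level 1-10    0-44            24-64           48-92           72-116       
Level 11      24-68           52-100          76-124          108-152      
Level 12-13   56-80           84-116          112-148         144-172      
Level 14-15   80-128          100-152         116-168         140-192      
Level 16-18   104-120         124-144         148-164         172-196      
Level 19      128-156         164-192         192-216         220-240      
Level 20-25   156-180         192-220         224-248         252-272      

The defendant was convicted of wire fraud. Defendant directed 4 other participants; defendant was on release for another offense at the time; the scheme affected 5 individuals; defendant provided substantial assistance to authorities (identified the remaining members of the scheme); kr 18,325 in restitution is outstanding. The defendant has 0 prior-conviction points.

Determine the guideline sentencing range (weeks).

Base offense level for wire fraud: 12.
A1 applies: 12 + 3 = 15.
A2 applies: 15 + 3 = 18.
A3 applies (level before this adjustment is 18 ≥ 11, so +2): 18 + 2 = 20.
A4 applies (level before this adjustment is 20 ≥ 19, so +4): 20 + 4 = 24.
A5 applies: 24 − 3 = 21.
Final offense level: 21.
Criminal history: 0 prior points → Category Minimal (0-5).
Level 21 falls in the 20-25 band.
Grid: Level 20-25 × Category Minimal = 156-180 weeks.

156-180 weeks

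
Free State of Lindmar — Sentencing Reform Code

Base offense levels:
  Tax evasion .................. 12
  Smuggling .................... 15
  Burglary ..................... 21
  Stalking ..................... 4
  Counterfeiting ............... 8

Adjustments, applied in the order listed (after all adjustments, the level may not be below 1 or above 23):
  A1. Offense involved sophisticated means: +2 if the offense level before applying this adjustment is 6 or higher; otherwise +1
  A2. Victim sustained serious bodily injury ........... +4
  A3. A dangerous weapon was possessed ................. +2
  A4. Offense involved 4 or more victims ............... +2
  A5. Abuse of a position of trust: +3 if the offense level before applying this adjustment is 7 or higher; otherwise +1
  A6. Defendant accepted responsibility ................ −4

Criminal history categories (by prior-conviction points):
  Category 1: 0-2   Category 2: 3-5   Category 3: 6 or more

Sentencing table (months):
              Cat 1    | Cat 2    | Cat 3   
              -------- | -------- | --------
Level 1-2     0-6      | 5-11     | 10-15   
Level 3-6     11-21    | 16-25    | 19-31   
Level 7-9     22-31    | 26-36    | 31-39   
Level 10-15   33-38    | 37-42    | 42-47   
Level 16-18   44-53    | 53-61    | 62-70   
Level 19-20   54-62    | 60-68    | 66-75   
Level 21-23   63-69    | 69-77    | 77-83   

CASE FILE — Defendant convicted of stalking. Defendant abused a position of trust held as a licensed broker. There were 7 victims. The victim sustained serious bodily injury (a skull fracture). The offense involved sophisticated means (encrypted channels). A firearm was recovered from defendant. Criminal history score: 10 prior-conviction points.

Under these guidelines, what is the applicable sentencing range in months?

Base offense level for stalking: 4.
A1 applies (level before this adjustment is 4 < 6, so +1): 4 + 1 = 5.
A2 applies: 5 + 4 = 9.
A3 applies: 9 + 2 = 11.
A4 applies: 11 + 2 = 13.
A5 applies (level before this adjustment is 13 ≥ 7, so +3): 13 + 3 = 16.
A6 does not apply.
Final offense level: 16.
Criminal history: 10 prior points → Category 3 (6+).
Level 16 falls in the 16-18 band.
Grid: Level 16-18 × Category 3 = 62-70 months.

62-70 months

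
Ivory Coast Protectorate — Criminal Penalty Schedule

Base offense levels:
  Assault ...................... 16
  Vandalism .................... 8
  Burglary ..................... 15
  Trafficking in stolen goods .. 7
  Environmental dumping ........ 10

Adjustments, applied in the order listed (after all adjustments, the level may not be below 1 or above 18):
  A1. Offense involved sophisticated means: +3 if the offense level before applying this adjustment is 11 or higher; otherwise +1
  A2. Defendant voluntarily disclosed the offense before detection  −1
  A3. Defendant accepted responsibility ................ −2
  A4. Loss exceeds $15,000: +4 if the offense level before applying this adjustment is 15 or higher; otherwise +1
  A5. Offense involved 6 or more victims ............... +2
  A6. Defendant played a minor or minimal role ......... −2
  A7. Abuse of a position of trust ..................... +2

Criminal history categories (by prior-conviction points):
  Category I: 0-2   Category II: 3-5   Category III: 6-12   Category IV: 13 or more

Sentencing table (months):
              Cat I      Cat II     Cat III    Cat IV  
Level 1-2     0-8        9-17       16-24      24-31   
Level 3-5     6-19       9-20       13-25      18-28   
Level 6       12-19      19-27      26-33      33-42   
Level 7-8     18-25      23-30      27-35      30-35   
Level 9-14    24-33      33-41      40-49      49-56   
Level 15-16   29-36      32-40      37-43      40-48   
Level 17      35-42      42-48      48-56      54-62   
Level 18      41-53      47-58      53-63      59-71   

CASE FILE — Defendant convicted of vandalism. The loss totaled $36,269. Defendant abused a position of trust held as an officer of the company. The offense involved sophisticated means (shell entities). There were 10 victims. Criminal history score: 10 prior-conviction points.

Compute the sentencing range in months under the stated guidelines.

40-49 months

Base offense level for vandalism: 8.
A1 applies (level before this adjustment is 8 < 11, so +1): 8 + 1 = 9.
A3 does not apply.
A4 applies (level before this adjustment is 9 < 15, so +1): 9 + 1 = 10.
A5 applies: 10 + 2 = 12.
A7 applies: 12 + 2 = 14.
Final offense level: 14.
Criminal history: 10 prior points → Category III (6-12).
Level 14 falls in the 9-14 band.
Grid: Level 9-14 × Category III = 40-49 months.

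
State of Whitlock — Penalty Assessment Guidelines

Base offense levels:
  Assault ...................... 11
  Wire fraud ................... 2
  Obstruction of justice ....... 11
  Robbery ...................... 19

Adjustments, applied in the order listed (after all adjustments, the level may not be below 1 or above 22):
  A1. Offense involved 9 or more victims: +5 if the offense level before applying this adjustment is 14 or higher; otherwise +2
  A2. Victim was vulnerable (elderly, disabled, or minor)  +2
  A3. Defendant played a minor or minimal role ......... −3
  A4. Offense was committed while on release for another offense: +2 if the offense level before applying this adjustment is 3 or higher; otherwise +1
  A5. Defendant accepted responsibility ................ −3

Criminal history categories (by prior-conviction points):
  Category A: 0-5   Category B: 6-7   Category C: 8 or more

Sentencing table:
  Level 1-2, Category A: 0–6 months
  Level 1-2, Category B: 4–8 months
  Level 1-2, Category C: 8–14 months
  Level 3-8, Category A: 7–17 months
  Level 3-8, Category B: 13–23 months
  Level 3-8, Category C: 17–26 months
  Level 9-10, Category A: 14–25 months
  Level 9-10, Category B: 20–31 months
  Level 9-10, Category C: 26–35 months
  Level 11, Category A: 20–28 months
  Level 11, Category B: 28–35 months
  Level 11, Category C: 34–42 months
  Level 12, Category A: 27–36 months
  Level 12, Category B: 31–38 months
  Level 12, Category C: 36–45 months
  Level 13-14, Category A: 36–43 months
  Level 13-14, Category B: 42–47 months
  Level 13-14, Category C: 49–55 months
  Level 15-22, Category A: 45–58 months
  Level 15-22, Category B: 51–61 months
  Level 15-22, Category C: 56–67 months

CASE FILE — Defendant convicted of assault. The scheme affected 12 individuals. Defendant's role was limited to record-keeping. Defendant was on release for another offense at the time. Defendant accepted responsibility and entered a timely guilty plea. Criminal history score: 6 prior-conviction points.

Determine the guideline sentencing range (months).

Base offense level for assault: 11.
A1 applies (level before this adjustment is 11 < 14, so +2): 11 + 2 = 13.
A3 applies: 13 − 3 = 10.
A4 applies (level before this adjustment is 10 ≥ 3, so +2): 10 + 2 = 12.
A5 applies: 12 − 3 = 9.
Final offense level: 9.
Criminal history: 6 prior points → Category B (6-7).
Level 9 falls in the 9-10 band.
Grid: Level 9-10 × Category B = 20-31 months.

20-31 months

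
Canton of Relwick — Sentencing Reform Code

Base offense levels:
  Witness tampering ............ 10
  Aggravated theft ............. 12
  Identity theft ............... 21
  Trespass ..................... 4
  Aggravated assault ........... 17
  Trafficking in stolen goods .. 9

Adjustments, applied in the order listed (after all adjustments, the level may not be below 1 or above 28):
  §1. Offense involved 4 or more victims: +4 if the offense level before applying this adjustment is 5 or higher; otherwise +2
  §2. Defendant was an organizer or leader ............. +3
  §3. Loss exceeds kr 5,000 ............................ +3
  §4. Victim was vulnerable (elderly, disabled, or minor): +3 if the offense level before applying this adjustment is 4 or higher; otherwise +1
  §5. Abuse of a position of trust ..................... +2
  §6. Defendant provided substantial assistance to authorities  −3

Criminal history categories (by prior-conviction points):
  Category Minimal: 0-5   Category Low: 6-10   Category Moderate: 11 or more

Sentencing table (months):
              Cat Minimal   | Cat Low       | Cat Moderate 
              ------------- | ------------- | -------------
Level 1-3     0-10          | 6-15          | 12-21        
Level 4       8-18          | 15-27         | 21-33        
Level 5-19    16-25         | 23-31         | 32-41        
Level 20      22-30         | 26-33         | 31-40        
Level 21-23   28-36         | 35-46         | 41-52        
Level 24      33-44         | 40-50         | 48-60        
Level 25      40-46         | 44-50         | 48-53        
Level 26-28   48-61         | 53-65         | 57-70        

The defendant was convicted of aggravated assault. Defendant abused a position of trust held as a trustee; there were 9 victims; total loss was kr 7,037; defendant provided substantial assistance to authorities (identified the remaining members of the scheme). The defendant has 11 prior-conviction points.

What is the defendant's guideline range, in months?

Base offense level for aggravated assault: 17.
§1 applies (level before this adjustment is 17 ≥ 5, so +4): 17 + 4 = 21.
§3 applies: 21 + 3 = 24.
§4 does not apply.
§5 applies: 24 + 2 = 26.
§6 applies: 26 − 3 = 23.
Final offense level: 23.
Criminal history: 11 prior points → Category Moderate (11+).
Level 23 falls in the 21-23 band.
Grid: Level 21-23 × Category Moderate = 41-52 months.

41-52 months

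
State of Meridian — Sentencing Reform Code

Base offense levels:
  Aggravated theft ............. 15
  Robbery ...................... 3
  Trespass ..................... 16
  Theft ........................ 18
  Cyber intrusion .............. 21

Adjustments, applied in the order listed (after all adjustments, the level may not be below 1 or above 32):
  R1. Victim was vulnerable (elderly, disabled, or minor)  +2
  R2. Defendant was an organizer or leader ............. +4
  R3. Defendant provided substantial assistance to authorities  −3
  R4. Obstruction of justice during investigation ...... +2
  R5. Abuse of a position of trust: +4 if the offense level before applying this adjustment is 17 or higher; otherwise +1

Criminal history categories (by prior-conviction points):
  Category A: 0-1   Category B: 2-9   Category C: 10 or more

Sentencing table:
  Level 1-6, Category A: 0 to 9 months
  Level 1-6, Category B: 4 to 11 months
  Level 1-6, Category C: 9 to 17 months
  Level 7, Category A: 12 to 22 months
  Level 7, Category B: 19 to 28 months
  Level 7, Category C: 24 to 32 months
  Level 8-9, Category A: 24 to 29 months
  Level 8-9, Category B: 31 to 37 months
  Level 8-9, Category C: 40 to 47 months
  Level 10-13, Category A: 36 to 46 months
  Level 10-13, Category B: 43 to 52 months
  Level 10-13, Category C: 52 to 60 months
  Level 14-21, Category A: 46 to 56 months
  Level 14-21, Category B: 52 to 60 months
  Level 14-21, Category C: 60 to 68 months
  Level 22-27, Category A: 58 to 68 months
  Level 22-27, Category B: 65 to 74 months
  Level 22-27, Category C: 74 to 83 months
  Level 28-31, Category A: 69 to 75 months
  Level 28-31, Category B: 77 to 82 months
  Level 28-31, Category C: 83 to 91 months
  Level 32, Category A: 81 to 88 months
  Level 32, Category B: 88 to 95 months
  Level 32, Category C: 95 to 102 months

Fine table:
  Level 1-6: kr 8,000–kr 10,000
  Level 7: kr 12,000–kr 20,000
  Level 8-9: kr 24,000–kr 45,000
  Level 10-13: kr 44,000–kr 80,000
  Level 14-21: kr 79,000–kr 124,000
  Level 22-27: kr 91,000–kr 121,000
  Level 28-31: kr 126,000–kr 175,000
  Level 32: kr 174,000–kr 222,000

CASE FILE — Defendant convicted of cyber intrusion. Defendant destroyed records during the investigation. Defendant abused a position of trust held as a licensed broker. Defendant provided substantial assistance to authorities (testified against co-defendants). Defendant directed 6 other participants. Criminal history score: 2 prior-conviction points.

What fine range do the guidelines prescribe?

Base offense level for cyber intrusion: 21.
R1 does not apply.
R2 applies: 21 + 4 = 25.
R3 applies: 25 − 3 = 22.
R4 applies: 22 + 2 = 24.
R5 applies (level before this adjustment is 24 ≥ 17, so +4): 24 + 4 = 28.
Final offense level: 28.
Level 28 falls in the 28-31 band.
Fine table: Level 28-31 → kr 126,000–kr 175,000.

kr 126,000–kr 175,000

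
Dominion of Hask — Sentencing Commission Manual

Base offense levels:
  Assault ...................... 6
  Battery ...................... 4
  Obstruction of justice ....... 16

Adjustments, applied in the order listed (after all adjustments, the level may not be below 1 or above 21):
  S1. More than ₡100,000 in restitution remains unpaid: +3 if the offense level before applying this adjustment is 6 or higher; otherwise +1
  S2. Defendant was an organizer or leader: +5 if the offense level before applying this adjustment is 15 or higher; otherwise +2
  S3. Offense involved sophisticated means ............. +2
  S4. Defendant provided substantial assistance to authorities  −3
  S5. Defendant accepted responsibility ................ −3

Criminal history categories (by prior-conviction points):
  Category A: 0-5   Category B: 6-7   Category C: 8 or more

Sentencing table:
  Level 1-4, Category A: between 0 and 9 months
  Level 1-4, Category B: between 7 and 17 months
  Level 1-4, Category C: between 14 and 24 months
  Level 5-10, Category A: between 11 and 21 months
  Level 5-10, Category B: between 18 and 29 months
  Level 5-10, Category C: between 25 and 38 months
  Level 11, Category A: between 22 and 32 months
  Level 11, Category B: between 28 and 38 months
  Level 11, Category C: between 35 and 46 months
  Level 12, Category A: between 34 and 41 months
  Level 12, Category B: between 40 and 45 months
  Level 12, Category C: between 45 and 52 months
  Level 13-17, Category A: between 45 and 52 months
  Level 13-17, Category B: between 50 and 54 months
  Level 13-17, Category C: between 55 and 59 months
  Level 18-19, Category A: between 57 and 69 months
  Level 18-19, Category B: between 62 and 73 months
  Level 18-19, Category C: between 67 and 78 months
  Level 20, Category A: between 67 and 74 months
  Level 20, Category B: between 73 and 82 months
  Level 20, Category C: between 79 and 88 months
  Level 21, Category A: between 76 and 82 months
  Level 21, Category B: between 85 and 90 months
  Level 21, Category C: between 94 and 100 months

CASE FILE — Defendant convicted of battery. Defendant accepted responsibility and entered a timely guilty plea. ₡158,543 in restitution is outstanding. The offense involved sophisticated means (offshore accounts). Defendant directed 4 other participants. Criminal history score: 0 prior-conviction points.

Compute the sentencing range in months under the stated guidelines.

11-21 months

Base offense level for battery: 4.
S1 applies (level before this adjustment is 4 < 6, so +1): 4 + 1 = 5.
S2 applies (level before this adjustment is 5 < 15, so +2): 5 + 2 = 7.
S3 applies: 7 + 2 = 9.
S5 applies: 9 − 3 = 6.
Final offense level: 6.
Criminal history: 0 prior points → Category A (0-5).
Level 6 falls in the 5-10 band.
Grid: Level 5-10 × Category A = 11-21 months.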